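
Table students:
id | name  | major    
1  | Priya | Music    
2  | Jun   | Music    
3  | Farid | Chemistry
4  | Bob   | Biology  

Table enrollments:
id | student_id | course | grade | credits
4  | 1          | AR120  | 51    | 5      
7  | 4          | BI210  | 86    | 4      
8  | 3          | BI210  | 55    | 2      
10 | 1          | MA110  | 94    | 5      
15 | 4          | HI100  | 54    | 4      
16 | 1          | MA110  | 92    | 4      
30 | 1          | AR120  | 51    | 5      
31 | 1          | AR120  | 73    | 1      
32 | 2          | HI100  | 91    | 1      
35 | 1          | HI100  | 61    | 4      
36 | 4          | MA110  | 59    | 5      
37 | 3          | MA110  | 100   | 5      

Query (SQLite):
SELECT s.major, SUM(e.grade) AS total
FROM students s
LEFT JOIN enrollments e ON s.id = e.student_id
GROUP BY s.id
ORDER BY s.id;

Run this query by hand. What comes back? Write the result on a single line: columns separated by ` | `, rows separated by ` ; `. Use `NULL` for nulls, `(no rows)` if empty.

Music | 422 ; Music | 91 ; Chemistry | 155 ; Biology | 199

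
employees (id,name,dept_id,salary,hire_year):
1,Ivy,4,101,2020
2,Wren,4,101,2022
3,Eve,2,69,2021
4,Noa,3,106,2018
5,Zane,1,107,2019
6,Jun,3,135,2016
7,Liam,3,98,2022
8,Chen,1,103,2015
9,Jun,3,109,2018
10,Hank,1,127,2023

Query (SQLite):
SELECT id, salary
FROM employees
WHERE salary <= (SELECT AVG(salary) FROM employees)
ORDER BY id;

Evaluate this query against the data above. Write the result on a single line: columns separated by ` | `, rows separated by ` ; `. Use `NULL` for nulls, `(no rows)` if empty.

Scalar subquery: AVG(salary) over all employees rows = 105.6.
Keep rows where salary <= that value.

1 | 101 ; 2 | 101 ; 3 | 69 ; 7 | 98 ; 8 | 103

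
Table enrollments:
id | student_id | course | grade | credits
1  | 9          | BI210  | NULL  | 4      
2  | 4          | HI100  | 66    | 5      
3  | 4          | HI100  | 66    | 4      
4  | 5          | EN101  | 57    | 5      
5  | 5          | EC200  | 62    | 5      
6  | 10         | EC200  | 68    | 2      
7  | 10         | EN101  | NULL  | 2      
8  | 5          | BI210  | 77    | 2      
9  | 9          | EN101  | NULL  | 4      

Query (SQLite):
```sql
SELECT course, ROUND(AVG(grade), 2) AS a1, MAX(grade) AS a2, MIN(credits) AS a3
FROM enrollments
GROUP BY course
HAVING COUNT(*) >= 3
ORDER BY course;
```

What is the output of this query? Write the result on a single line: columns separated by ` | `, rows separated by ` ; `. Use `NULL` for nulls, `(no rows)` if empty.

Group enrollments by course.
Per group compute: ROUND(AVG(grade), 2), MAX(grade), MIN(credits).
HAVING: drop groups with fewer than 3 rows.
  BI210: ids {1, 8} → ROUND(AVG(grade), 2)=77, MAX(grade)=77, MIN(credits)=2
  EC200: ids {5, 6} → ROUND(AVG(grade), 2)=65, MAX(grade)=68, MIN(credits)=2
  EN101: ids {4, 7, 9} → ROUND(AVG(grade), 2)=57, MAX(grade)=57, MIN(credits)=2
  HI100: ids {2, 3} → ROUND(AVG(grade), 2)=66, MAX(grade)=66, MIN(credits)=4

EN101 | 57 | 57 | 2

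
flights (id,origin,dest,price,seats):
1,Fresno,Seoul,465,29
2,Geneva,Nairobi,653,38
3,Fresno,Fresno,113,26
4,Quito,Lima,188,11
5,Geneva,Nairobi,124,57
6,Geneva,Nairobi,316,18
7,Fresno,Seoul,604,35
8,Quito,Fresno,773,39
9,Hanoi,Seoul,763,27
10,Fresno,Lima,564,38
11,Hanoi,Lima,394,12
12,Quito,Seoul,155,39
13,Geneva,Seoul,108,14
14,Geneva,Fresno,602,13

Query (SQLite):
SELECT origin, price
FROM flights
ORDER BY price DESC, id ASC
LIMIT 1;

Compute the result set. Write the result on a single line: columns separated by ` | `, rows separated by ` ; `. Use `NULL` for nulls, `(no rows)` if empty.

Sort by price desc, tiebreak id asc: (773, id=8), (763, id=9), (653, id=2), (604, id=7) …. Take first 1.

Quito | 773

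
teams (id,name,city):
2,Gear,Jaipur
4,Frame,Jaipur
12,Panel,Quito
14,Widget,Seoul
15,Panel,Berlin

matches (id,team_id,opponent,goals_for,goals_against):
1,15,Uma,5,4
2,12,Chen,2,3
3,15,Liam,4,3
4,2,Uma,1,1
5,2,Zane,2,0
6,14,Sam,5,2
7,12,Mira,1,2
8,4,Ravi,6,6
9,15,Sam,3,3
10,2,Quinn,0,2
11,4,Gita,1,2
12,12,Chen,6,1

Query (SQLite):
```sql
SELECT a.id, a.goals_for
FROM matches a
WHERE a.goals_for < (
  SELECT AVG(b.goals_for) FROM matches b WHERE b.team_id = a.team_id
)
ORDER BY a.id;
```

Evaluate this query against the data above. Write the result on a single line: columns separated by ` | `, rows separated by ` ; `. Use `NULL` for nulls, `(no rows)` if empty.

For each matches row a, compute AVG(goals_for) over rows sharing a.team_id.
Keep row a if a.goals_for < that per-group AVG.
  team_id=2: AVG(goals_for) = 1.0
  team_id=4: AVG(goals_for) = 3.5
  team_id=12: AVG(goals_for) = 3.0
  team_id=14: AVG(goals_for) = 5.0
  team_id=15: AVG(goals_for) = 4.0

2 | 2 ; 7 | 1 ; 9 | 3 ; 10 | 0 ; 11 | 1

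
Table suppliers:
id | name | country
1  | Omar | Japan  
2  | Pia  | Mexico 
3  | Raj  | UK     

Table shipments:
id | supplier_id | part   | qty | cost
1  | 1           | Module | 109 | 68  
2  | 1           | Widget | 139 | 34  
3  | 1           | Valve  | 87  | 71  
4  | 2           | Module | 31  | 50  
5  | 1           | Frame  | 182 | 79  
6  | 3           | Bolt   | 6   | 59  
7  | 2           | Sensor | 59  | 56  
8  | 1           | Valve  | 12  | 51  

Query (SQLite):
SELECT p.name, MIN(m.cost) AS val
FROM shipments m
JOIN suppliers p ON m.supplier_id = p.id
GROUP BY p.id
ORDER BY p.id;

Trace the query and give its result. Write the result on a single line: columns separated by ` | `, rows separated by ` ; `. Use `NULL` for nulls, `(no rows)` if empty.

Omar | 34 ; Pia | 50 ; Raj | 59

Join each shipments row to its suppliers via supplier_id.
Group joined rows by suppliers.id; compute MIN(m.cost) per group.
  1: ids {1, 2, 3, 5, 8} → MIN(m.cost)=34
  2: ids {4, 7} → MIN(m.cost)=50
  3: ids {6} → MIN(m.cost)=59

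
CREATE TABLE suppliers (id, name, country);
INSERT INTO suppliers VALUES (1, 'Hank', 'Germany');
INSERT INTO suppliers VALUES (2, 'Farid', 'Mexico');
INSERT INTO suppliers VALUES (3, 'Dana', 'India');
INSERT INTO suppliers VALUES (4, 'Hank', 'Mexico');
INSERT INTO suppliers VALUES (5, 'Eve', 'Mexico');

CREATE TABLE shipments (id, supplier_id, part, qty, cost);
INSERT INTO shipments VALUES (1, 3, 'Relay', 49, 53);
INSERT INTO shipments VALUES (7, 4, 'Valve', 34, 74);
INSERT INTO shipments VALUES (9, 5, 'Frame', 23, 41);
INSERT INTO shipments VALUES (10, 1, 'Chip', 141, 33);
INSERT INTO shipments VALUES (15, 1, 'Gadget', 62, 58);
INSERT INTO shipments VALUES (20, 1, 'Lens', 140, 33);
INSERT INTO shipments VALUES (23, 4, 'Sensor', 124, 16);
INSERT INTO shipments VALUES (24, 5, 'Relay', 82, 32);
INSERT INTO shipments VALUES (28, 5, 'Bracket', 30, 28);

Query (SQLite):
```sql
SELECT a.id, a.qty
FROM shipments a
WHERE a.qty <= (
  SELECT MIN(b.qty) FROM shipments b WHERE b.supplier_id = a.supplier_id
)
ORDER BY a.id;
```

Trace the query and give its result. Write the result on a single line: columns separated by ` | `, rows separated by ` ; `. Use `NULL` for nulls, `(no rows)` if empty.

1 | 49 ; 7 | 34 ; 9 | 23 ; 15 | 62

For each shipments row a, compute MIN(qty) over rows sharing a.supplier_id.
Keep row a if a.qty <= that per-group MIN.
  supplier_id=1: MIN(qty) = 62
  supplier_id=3: MIN(qty) = 49
  supplier_id=4: MIN(qty) = 34
  supplier_id=5: MIN(qty) = 23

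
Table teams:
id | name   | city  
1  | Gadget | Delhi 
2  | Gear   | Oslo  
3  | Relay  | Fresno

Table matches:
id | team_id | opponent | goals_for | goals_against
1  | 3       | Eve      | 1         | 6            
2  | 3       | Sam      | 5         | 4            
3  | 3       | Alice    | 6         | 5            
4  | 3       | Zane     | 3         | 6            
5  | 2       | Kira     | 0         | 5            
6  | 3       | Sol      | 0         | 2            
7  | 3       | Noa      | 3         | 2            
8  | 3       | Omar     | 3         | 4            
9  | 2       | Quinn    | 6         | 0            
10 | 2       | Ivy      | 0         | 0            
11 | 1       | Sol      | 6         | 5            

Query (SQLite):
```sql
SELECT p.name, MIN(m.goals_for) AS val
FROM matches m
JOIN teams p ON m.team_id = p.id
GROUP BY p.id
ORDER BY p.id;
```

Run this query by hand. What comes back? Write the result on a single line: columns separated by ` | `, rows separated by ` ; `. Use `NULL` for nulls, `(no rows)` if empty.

Join each matches row to its teams via team_id.
Group joined rows by teams.id; compute MIN(m.goals_for) per group.
  1: ids {11} → MIN(m.goals_for)=6
  2: ids {5, 9, 10} → MIN(m.goals_for)=0
  3: ids {1, 2, 3, 4, 6, 7, 8} → MIN(m.goals_for)=0

Gadget | 6 ; Gear | 0 ; Relay | 0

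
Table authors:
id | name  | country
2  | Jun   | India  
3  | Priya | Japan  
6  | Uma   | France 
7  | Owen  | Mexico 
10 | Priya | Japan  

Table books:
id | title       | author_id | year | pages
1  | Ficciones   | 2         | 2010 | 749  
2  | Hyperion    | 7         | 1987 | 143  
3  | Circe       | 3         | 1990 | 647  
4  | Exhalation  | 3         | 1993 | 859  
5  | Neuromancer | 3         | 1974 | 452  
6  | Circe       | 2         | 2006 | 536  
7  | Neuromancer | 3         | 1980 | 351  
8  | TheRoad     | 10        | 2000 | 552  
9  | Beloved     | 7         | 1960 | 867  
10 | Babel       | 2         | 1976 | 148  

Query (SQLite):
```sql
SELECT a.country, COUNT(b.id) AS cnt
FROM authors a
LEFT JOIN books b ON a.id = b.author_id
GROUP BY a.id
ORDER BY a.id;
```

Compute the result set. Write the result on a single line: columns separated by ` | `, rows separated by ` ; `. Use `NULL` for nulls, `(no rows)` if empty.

India | 3 ; Japan | 4 ; France | 0 ; Mexico | 2 ; Japan | 1

LEFT JOIN keeps every authors row; unmatched ones get NULL for books columns.
Group by authors.id and compute COUNT(b.id). COUNT(col) of an all-NULL group is 0.
  2: ids {1, 6, 10} → COUNT(b.id)=3
  3: ids {3, 4, 5, 7} → COUNT(b.id)=4
  6: ids {—} → COUNT(b.id)=0
  7: ids {2, 9} → COUNT(b.id)=2
  10: ids {8} → COUNT(b.id)=1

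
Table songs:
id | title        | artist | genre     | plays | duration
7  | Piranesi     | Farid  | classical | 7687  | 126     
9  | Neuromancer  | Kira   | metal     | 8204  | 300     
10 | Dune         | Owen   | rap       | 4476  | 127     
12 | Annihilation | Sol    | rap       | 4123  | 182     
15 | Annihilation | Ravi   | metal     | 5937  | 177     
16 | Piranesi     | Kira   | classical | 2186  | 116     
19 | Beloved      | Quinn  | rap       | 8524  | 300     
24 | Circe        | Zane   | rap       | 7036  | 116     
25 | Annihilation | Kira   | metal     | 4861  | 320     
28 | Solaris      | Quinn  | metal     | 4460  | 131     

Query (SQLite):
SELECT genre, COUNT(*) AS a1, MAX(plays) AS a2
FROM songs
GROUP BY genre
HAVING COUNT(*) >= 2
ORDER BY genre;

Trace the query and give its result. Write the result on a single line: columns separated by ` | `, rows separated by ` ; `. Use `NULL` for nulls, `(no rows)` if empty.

classical | 2 | 7687 ; metal | 4 | 8204 ; rap | 4 | 8524

Group songs by genre.
Per group compute: COUNT(*), MAX(plays).
HAVING: drop groups with fewer than 2 rows.
  classical: ids {7, 16} → COUNT(*)=2, MAX(plays)=7687
  metal: ids {9, 15, 25, 28} → COUNT(*)=4, MAX(plays)=8204
  rap: ids {10, 12, 19, 24} → COUNT(*)=4, MAX(plays)=8524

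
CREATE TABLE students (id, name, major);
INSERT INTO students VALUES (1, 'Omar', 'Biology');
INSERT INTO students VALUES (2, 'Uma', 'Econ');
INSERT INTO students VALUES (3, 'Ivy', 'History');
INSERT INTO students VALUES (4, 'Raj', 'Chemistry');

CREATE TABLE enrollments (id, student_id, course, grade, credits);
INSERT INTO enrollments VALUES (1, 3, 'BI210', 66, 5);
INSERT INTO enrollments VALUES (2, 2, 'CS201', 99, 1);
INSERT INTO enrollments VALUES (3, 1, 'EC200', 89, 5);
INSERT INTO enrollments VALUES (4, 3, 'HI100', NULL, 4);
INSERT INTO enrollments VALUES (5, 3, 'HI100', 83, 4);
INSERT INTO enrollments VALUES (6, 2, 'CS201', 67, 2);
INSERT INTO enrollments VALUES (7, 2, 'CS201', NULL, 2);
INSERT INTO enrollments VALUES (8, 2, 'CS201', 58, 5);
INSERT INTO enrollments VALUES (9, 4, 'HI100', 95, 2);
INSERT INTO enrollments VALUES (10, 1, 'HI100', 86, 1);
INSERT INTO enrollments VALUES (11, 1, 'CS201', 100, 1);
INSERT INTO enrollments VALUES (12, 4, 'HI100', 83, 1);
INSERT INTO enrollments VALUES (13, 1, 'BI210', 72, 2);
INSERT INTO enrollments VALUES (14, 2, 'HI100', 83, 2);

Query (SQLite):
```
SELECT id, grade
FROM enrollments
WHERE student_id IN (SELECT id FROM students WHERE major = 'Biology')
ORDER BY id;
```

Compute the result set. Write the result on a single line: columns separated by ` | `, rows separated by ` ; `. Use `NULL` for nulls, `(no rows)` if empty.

3 | 89 ; 10 | 86 ; 11 | 100 ; 13 | 72

Inner query: students.id where major = 'Biology'.
Outer: keep enrollments rows whose student_id is in that set.
Inner query → {1}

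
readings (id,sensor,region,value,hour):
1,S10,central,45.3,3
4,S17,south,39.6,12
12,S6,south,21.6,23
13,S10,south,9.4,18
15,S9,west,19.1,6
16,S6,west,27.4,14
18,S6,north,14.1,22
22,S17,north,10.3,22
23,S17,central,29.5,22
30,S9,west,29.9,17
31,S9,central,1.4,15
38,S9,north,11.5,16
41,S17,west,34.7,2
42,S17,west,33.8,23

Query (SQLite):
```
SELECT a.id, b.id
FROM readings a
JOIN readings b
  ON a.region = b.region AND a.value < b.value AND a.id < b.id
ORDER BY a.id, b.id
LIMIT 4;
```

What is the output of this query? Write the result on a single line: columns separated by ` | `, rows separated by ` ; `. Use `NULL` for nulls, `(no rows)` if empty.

Pairs (a,b) with same region, a.value < b.value, a.id < b.id.
region groups: central:{1,23,31} north:{18,22,38} south:{4,12,13} west:{15,16,30,41,42}
Ordered by (a.id, b.id); first 4.

15 | 16 ; 15 | 30 ; 15 | 41 ; 15 | 42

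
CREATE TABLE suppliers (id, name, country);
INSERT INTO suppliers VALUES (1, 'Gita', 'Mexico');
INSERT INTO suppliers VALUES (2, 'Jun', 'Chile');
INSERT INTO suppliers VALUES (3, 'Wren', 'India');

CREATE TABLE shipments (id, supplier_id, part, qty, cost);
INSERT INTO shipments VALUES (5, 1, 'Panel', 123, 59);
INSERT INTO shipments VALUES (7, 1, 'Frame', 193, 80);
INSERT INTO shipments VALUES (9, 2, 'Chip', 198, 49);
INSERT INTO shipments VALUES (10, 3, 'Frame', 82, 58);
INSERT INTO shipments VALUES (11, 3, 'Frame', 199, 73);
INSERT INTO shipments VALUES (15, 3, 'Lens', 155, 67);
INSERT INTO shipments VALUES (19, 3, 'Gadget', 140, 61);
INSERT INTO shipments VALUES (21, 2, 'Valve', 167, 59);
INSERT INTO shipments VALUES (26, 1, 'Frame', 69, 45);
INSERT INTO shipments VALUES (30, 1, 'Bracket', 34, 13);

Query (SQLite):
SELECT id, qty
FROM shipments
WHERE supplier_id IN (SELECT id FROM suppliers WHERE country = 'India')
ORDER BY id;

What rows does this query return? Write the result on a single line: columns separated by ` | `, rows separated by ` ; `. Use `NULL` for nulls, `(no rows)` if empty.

Inner query: suppliers.id where country = 'India'.
Outer: keep shipments rows whose supplier_id is in that set.
Inner query → {3}

10 | 82 ; 11 | 199 ; 15 | 155 ; 19 | 140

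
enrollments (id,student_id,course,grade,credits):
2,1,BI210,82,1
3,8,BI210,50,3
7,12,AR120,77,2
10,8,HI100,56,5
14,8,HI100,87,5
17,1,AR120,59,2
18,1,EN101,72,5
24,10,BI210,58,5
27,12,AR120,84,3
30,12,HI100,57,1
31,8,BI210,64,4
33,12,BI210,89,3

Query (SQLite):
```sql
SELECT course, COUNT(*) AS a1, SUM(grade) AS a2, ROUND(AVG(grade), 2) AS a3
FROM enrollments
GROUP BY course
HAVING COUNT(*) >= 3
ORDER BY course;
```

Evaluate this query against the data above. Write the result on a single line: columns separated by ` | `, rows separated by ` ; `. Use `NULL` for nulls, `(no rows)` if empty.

Group enrollments by course.
Per group compute: COUNT(*), SUM(grade), ROUND(AVG(grade), 2).
HAVING: drop groups with fewer than 3 rows.
  AR120: ids {7, 17, 27} → COUNT(*)=3, SUM(grade)=220, ROUND(AVG(grade), 2)=73.33
  BI210: ids {2, 3, 24, 31, 33} → COUNT(*)=5, SUM(grade)=343, ROUND(AVG(grade), 2)=68.6
  EN101: ids {18} → COUNT(*)=1, SUM(grade)=72, ROUND(AVG(grade), 2)=72
  HI100: ids {10, 14, 30} → COUNT(*)=3, SUM(grade)=200, ROUND(AVG(grade), 2)=66.67

AR120 | 3 | 220 | 73.33 ; BI210 | 5 | 343 | 68.6 ; HI100 | 3 | 200 | 66.67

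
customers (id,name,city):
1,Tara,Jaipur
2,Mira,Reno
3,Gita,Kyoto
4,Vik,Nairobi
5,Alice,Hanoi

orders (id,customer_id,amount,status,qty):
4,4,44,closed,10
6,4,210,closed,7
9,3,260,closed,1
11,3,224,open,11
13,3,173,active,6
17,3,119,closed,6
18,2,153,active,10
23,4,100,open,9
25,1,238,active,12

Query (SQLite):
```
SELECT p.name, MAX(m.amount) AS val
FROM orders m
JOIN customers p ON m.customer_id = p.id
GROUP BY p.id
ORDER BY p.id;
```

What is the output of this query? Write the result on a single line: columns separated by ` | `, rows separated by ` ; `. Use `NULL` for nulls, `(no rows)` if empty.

Tara | 238 ; Mira | 153 ; Gita | 260 ; Vik | 210

Join each orders row to its customers via customer_id.
Group joined rows by customers.id; compute MAX(m.amount) per group.
  1: ids {25} → MAX(m.amount)=238
  2: ids {18} → MAX(m.amount)=153
  3: ids {9, 11, 13, 17} → MAX(m.amount)=260
  4: ids {4, 6, 23} → MAX(m.amount)=210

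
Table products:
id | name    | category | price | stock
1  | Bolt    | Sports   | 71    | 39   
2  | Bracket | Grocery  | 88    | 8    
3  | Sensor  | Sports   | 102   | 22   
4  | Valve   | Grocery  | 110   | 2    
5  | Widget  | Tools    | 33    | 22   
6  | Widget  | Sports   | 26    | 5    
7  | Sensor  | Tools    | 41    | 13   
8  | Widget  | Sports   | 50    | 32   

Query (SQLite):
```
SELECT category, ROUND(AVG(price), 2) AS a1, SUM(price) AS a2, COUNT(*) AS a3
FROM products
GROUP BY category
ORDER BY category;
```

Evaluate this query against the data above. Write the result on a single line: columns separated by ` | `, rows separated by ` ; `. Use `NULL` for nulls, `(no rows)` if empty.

Grocery | 99 | 198 | 2 ; Sports | 62.25 | 249 | 4 ; Tools | 37 | 74 | 2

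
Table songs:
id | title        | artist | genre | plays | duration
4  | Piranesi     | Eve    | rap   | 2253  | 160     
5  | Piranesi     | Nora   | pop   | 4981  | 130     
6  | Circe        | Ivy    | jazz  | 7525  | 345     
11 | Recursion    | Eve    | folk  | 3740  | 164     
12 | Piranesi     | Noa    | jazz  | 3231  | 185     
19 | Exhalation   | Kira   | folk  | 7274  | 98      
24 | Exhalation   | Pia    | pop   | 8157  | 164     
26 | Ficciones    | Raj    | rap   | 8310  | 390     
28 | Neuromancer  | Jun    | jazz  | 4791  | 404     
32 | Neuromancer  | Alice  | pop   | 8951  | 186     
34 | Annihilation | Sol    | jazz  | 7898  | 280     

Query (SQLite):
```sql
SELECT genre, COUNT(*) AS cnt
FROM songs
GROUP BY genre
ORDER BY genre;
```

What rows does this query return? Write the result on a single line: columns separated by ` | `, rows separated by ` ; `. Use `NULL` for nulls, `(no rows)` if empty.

folk | 2 ; jazz | 4 ; pop | 3 ; rap | 2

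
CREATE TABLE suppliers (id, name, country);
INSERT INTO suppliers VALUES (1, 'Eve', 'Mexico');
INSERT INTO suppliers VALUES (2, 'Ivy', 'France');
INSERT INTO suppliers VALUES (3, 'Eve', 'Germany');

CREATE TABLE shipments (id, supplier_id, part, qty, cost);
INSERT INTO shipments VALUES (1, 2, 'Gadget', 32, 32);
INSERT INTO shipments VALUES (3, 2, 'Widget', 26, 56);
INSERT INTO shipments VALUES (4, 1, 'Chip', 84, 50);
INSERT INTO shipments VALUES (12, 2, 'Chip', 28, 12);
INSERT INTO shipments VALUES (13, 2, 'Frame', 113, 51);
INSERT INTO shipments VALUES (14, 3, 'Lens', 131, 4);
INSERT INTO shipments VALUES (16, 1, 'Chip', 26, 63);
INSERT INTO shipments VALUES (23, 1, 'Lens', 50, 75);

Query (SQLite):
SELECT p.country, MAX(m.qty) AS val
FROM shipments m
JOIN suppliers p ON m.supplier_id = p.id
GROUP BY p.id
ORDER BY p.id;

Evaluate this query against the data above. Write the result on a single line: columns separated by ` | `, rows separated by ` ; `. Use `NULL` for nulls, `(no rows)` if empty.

Mexico | 84 ; France | 113 ; Germany | 131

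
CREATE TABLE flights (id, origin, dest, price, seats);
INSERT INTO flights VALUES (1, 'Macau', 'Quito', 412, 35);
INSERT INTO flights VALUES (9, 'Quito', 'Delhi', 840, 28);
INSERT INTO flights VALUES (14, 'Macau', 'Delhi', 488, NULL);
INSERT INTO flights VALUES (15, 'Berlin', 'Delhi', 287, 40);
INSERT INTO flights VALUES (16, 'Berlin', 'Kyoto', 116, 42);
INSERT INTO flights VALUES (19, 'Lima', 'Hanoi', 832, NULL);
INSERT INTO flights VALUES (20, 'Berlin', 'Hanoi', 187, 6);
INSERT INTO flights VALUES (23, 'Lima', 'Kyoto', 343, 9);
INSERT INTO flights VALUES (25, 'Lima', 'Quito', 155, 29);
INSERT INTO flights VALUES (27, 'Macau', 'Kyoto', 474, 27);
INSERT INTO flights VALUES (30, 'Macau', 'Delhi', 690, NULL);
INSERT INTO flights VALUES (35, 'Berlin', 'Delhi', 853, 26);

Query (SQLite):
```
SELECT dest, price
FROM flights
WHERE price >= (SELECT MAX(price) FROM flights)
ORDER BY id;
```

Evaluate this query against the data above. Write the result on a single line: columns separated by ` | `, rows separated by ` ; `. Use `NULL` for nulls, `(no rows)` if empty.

Scalar subquery: MAX(price) over all flights rows = 853.
Keep rows where price >= that value.

Delhi | 853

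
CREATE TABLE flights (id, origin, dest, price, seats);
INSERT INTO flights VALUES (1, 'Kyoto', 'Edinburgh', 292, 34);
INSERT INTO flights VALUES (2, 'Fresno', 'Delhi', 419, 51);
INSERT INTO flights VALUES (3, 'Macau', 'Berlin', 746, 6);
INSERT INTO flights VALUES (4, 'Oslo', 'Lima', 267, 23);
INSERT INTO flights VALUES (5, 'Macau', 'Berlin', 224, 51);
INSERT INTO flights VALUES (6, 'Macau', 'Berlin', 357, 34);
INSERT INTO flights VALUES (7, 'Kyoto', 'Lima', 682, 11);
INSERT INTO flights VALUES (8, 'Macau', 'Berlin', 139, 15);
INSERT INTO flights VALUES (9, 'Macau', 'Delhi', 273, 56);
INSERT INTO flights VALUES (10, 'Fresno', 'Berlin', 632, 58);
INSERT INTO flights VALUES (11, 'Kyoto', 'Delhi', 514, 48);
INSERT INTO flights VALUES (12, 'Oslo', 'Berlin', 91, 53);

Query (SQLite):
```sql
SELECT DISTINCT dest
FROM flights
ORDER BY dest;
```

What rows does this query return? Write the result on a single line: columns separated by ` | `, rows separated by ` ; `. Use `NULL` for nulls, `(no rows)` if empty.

Berlin ; Delhi ; Edinburgh ; Lima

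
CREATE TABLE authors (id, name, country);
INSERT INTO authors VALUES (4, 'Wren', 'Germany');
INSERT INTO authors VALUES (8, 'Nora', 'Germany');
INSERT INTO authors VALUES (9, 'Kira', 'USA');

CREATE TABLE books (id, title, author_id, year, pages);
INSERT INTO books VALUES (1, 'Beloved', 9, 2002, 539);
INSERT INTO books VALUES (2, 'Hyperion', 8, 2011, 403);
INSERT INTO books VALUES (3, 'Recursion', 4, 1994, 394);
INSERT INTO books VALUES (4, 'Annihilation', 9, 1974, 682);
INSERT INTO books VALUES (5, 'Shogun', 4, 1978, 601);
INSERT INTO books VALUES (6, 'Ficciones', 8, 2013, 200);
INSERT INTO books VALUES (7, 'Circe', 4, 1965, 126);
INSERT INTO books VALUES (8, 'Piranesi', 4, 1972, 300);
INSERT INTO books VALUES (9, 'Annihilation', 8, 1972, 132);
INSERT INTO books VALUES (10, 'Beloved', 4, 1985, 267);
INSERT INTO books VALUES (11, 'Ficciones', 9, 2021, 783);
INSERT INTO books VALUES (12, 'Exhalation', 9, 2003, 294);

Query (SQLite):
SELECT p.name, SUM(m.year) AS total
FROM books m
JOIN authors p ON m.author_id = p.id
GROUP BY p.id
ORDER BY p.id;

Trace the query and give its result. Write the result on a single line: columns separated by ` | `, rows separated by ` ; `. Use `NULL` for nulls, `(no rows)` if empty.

Wren | 9894 ; Nora | 5996 ; Kira | 8000

Join each books row to its authors via author_id.
Group joined rows by authors.id; compute SUM(m.year) per group.
  4: ids {3, 5, 7, 8, 10} → SUM(m.year)=9894
  8: ids {2, 6, 9} → SUM(m.year)=5996
  9: ids {1, 4, 11, 12} → SUM(m.year)=8000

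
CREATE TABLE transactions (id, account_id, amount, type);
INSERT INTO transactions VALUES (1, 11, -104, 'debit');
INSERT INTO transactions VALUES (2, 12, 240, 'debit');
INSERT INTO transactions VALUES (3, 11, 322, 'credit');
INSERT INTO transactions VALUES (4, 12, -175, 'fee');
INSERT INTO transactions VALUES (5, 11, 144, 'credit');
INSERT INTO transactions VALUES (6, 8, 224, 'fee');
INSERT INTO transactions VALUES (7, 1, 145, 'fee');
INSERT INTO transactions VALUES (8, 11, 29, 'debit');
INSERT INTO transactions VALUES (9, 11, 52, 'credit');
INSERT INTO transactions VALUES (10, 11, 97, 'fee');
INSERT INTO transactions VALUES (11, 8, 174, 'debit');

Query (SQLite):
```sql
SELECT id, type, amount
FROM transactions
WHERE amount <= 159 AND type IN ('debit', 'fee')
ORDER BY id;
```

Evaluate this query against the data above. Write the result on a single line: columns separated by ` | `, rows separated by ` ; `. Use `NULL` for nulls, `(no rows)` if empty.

amount <= 159: ids {1, 4, 5, 7, 8, 9, 10}
type IN ('debit', 'fee'): ids {1, 2, 4, 6, 7, 8, 10, 11}
Combine with AND.

1 | debit | -104 ; 4 | fee | -175 ; 7 | fee | 145 ; 8 | debit | 29 ; 10 | fee | 97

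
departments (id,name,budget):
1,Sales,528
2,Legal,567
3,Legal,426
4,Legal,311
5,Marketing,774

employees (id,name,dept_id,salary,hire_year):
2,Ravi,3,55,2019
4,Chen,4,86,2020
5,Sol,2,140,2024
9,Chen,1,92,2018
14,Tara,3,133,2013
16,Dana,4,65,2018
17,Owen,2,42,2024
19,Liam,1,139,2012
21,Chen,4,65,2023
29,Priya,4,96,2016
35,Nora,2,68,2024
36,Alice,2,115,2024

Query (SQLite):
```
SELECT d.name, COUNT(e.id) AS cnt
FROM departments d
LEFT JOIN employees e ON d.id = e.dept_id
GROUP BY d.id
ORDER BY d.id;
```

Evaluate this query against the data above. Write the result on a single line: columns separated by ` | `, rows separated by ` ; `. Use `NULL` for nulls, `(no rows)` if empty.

LEFT JOIN keeps every departments row; unmatched ones get NULL for employees columns.
Group by departments.id and compute COUNT(e.id). COUNT(col) of an all-NULL group is 0.
  1: ids {9, 19} → COUNT(e.id)=2
  2: ids {5, 17, 35, 36} → COUNT(e.id)=4
  3: ids {2, 14} → COUNT(e.id)=2
  4: ids {4, 16, 21, 29} → COUNT(e.id)=4
  5: ids {—} → COUNT(e.id)=0

Sales | 2 ; Legal | 4 ; Legal | 2 ; Legal | 4 ; Marketing | 0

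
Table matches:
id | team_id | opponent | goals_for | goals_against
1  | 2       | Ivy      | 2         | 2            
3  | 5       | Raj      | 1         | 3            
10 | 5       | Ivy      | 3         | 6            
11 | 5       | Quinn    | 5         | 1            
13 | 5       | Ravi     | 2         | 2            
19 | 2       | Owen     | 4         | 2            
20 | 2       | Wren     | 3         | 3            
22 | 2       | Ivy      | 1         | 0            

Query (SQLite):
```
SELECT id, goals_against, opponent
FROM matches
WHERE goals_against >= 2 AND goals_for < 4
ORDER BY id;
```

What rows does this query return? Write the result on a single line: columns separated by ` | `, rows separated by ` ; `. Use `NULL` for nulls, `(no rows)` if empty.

goals_against >= 2: ids {1, 3, 10, 13, 19, 20}
goals_for < 4: ids {1, 3, 10, 13, 20, 22}
Combine with AND.

1 | 2 | Ivy ; 3 | 3 | Raj ; 10 | 6 | Ivy ; 13 | 2 | Ravi ; 20 | 3 | Wren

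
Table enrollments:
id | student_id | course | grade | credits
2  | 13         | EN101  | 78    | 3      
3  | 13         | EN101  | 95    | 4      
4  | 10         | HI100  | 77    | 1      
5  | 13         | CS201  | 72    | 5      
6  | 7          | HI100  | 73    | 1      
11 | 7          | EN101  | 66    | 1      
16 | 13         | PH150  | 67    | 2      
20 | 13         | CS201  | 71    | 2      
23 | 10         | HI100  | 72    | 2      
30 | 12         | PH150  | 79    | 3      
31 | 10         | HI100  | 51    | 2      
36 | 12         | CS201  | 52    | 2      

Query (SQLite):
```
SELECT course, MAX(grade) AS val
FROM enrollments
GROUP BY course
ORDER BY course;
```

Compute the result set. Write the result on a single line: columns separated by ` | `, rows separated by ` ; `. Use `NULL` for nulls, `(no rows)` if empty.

Partition enrollments by course; compute MAX(grade) within each group.
  CS201: ids {5, 20, 36} → MAX(grade)=72
  EN101: ids {2, 3, 11} → MAX(grade)=95
  HI100: ids {4, 6, 23, 31} → MAX(grade)=77
  PH150: ids {16, 30} → MAX(grade)=79

CS201 | 72 ; EN101 | 95 ; HI100 | 77 ; PH150 | 79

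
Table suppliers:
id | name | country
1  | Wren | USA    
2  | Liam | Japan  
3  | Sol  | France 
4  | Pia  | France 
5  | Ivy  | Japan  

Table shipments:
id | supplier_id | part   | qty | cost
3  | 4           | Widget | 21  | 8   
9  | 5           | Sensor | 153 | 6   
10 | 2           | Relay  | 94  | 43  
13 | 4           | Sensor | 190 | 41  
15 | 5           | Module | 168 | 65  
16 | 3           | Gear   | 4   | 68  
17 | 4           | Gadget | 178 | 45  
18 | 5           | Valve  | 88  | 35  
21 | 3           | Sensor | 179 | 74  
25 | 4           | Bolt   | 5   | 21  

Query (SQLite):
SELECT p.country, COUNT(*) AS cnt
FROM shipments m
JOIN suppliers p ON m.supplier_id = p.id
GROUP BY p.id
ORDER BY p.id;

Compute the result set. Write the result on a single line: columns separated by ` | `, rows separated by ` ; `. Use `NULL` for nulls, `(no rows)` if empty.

Japan | 1 ; France | 2 ; France | 4 ; Japan | 3

Join each shipments row to its suppliers via supplier_id.
Group joined rows by suppliers.id; compute COUNT(*) per group.
  2: ids {10} → COUNT(*)=1
  3: ids {16, 21} → COUNT(*)=2
  4: ids {3, 13, 17, 25} → COUNT(*)=4
  5: ids {9, 15, 18} → COUNT(*)=3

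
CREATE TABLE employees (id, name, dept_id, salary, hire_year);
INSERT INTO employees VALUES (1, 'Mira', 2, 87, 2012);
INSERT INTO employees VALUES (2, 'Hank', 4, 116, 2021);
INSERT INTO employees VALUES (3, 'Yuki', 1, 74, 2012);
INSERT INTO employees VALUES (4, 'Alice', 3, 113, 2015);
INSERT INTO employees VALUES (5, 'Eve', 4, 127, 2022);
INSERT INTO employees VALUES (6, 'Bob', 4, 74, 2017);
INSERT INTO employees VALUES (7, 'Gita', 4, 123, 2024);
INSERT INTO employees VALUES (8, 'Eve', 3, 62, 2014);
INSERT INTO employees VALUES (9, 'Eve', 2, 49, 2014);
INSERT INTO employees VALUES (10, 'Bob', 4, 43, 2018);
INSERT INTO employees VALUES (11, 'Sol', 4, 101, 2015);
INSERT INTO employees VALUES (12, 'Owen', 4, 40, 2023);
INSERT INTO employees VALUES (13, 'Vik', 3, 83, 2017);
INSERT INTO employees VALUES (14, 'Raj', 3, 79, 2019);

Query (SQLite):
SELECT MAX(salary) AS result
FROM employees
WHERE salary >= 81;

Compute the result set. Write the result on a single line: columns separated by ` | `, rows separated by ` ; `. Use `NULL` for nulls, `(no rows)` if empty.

127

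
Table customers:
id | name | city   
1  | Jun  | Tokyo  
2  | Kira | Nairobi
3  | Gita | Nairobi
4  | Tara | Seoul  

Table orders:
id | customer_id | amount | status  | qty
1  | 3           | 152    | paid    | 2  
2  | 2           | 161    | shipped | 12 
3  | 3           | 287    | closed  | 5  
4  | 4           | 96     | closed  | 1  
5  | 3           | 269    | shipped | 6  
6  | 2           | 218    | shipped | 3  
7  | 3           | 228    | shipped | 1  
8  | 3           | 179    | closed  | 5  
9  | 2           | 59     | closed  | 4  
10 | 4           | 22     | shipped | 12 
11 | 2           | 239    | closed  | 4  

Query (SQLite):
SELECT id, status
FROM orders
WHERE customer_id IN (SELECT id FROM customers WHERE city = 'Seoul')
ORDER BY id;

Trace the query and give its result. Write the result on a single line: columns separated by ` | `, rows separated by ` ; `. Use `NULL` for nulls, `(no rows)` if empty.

Inner query: customers.id where city = 'Seoul'.
Outer: keep orders rows whose customer_id is in that set.
Inner query → {4}

4 | closed ; 10 | shipped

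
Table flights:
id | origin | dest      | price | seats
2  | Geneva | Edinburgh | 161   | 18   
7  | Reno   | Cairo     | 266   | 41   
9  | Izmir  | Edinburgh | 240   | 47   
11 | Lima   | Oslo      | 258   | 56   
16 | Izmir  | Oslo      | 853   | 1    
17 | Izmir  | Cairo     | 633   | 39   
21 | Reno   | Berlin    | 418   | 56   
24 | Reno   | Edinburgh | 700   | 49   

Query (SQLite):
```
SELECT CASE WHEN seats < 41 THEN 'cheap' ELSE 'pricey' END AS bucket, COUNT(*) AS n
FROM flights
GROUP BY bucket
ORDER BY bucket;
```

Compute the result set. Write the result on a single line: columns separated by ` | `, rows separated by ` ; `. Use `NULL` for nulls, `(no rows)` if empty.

cheap | 3 ; pricey | 5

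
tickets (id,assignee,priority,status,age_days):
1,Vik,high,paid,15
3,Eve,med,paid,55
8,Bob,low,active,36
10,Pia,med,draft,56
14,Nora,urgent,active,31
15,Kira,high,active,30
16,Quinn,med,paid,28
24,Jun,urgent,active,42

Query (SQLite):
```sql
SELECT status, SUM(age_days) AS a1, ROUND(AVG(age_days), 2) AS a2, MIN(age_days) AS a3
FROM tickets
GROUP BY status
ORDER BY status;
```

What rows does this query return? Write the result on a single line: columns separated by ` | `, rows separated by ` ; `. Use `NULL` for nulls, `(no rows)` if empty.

Group tickets by status.
Per group compute: SUM(age_days), ROUND(AVG(age_days), 2), MIN(age_days).
  active: ids {8, 14, 15, 24} → SUM(age_days)=139, ROUND(AVG(age_days), 2)=34.75, MIN(age_days)=30
  draft: ids {10} → SUM(age_days)=56, ROUND(AVG(age_days), 2)=56, MIN(age_days)=56
  paid: ids {1, 3, 16} → SUM(age_days)=98, ROUND(AVG(age_days), 2)=32.67, MIN(age_days)=15

active | 139 | 34.75 | 30 ; draft | 56 | 56 | 56 ; paid | 98 | 32.67 | 15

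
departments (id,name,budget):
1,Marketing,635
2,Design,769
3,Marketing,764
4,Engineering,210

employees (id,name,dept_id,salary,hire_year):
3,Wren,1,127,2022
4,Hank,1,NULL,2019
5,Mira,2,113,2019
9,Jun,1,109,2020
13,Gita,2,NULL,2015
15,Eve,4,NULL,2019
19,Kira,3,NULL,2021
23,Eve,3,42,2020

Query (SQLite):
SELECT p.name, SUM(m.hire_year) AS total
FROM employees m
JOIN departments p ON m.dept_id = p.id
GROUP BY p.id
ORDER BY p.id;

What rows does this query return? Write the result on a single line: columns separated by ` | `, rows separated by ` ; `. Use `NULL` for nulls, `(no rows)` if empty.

Join each employees row to its departments via dept_id.
Group joined rows by departments.id; compute SUM(m.hire_year) per group.
  1: ids {3, 4, 9} → SUM(m.hire_year)=6061
  2: ids {5, 13} → SUM(m.hire_year)=4034
  3: ids {19, 23} → SUM(m.hire_year)=4041
  4: ids {15} → SUM(m.hire_year)=2019

Marketing | 6061 ; Design | 4034 ; Marketing | 4041 ; Engineering | 2019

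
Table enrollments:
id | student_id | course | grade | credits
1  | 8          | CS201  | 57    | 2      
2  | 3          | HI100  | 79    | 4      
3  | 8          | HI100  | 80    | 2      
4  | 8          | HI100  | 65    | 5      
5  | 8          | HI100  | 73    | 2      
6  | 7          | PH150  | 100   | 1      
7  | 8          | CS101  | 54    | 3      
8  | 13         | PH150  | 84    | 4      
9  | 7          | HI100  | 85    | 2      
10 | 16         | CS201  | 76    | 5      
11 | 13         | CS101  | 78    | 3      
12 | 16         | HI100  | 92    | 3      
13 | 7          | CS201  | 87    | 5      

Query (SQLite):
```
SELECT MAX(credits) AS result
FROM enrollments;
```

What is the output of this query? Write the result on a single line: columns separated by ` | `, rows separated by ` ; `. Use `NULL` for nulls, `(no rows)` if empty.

All credits values: [2, 4, 2, 5, 2, 1, 3, 4, 2, 5, 3, 3, 5].
MAX of non-NULL values = 5.

5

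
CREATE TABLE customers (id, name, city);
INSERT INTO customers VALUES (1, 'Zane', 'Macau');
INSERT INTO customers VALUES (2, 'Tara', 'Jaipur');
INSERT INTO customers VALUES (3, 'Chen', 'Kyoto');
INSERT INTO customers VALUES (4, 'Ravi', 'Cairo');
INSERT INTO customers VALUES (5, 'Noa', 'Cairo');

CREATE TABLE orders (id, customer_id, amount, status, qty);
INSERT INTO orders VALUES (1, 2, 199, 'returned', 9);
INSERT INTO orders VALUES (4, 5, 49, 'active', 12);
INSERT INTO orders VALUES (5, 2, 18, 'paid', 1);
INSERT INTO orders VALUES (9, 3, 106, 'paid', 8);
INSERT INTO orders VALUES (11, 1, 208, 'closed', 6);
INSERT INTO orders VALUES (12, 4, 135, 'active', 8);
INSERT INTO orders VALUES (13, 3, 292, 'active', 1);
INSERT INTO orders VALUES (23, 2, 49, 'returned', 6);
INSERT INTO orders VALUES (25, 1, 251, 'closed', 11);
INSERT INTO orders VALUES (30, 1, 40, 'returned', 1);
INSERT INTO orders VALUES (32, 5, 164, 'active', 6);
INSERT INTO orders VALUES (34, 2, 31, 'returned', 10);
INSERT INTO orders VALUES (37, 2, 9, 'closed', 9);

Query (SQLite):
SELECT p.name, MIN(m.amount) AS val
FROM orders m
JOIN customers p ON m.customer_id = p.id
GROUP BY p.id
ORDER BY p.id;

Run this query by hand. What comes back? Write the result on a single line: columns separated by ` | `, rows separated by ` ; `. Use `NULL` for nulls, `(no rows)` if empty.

Join each orders row to its customers via customer_id.
Group joined rows by customers.id; compute MIN(m.amount) per group.
  1: ids {11, 25, 30} → MIN(m.amount)=40
  2: ids {1, 5, 23, 34, 37} → MIN(m.amount)=9
  3: ids {9, 13} → MIN(m.amount)=106
  4: ids {12} → MIN(m.amount)=135
  5: ids {4, 32} → MIN(m.amount)=49

Zane | 40 ; Tara | 9 ; Chen | 106 ; Ravi | 135 ; Noa | 49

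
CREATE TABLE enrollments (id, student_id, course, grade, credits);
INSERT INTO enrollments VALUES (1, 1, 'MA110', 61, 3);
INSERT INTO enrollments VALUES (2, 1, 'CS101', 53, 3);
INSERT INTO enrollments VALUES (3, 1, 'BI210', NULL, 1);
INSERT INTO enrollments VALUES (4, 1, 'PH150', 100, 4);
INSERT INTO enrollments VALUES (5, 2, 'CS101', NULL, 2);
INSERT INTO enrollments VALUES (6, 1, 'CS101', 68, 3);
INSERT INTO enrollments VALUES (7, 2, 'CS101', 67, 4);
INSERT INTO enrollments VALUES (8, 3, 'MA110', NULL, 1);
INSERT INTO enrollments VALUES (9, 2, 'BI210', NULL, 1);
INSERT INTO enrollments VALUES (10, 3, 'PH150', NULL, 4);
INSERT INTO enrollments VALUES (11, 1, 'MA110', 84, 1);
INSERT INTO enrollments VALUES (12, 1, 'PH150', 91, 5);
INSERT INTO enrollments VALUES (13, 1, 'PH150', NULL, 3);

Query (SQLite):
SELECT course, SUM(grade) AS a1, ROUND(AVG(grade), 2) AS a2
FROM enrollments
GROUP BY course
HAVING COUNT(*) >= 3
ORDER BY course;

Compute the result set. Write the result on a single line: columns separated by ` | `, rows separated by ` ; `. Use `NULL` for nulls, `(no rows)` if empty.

Group enrollments by course.
Per group compute: SUM(grade), ROUND(AVG(grade), 2).
HAVING: drop groups with fewer than 3 rows.
  BI210: ids {3, 9} → SUM(grade)=NULL, ROUND(AVG(grade), 2)=NULL
  CS101: ids {2, 5, 6, 7} → SUM(grade)=188, ROUND(AVG(grade), 2)=62.67
  MA110: ids {1, 8, 11} → SUM(grade)=145, ROUND(AVG(grade), 2)=72.5
  PH150: ids {4, 10, 12, 13} → SUM(grade)=191, ROUND(AVG(grade), 2)=95.5

CS101 | 188 | 62.67 ; MA110 | 145 | 72.5 ; PH150 | 191 | 95.5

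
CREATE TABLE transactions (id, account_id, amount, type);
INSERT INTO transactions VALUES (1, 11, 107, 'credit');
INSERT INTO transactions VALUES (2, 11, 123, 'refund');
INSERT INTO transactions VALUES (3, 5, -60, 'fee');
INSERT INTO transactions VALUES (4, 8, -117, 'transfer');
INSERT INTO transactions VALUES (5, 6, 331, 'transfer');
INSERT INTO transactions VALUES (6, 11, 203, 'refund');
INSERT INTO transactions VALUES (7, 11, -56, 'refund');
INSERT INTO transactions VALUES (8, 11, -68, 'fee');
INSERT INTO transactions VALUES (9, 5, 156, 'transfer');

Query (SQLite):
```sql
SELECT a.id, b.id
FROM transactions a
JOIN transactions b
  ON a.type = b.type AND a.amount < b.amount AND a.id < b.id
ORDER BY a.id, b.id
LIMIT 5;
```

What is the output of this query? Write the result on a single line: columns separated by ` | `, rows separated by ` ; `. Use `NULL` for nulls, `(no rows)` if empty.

2 | 6 ; 4 | 5 ; 4 | 9

Pairs (a,b) with same type, a.amount < b.amount, a.id < b.id.
type groups: credit:{1} fee:{3,8} refund:{2,6,7} transfer:{4,5,9}
Ordered by (a.id, b.id); first 5.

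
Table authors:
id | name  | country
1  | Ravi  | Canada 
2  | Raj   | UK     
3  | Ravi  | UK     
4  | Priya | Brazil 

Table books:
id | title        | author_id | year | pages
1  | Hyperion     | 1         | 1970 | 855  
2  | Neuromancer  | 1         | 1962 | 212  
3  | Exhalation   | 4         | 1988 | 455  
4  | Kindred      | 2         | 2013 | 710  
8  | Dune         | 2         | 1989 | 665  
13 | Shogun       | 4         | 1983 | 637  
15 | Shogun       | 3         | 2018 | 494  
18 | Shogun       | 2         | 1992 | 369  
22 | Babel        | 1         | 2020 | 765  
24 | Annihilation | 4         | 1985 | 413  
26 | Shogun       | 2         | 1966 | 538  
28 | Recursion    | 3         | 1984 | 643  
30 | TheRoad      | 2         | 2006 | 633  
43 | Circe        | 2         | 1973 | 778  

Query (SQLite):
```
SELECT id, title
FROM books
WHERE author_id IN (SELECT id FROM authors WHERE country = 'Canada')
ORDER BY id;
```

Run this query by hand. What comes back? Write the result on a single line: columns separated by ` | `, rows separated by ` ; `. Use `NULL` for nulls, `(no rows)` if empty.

1 | Hyperion ; 2 | Neuromancer ; 22 | Babel

Inner query: authors.id where country = 'Canada'.
Outer: keep books rows whose author_id is in that set.
Inner query → {1}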